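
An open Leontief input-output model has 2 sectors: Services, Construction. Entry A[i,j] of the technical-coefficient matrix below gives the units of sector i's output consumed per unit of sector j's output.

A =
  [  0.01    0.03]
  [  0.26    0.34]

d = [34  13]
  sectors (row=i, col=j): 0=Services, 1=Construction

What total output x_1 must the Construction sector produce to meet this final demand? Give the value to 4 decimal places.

Form M = I − A:
  [  0.99   -0.03]
  [ -0.26    0.66]
Leontief inverse L = M⁻¹:
  [  1.0223    0.0465]
  [  0.4027    1.5335]
Total output x = L · d:
  x_0 = 1.0223·34 + 0.0465·13 = 35.3625
  x_1 = 0.4027·34 + 1.5335·13 = 33.6276

33.6276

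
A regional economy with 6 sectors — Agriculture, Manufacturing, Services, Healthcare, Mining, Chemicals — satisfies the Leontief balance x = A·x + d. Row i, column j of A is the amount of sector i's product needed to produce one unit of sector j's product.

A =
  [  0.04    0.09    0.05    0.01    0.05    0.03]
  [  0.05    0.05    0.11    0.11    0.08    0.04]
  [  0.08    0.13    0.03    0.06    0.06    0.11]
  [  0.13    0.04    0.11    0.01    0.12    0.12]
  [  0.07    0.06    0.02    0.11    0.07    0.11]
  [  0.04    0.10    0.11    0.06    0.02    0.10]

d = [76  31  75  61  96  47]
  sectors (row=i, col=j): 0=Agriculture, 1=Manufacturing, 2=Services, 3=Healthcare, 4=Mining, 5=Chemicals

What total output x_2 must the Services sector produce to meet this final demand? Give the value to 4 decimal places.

123.9779

Form M = I − A:
  [  0.96   -0.09   -0.05   -0.01   -0.05   -0.03]
  [ -0.05    0.95   -0.11   -0.11   -0.08   -0.04]
  [ -0.08   -0.13    0.97   -0.06   -0.06   -0.11]
  [ -0.13   -0.04   -0.11    0.99   -0.12   -0.12]
  [ -0.07   -0.06   -0.02   -0.11    0.93   -0.11]
  [ -0.04   -0.10   -0.11   -0.06   -0.02    0.90]
Leontief inverse L = M⁻¹:
  [  1.0698    0.1268    0.0837    0.0430    0.0808    0.0671]
  [  0.1072    1.1120    0.1646    0.1563    0.1346    0.1104]
  [  0.1319    0.1926    1.0945    0.1122    0.1125    0.1754]
  [  0.1854    0.1171    0.1695    1.0663    0.1728    0.1954]
  [  0.1229    0.1186    0.0805    0.1546    1.1210    0.1768]
  [  0.0907    0.1632    0.1689    0.1075    0.0687    1.1648]
Total output x = L · d:
  x_0 = 1.0698·76 + 0.1268·31 + 0.0837·75 + 0.0430·61 + 0.0808·96 + 0.0671·47 = 105.0440
  x_1 = 0.1072·76 + 1.1120·31 + 0.1646·75 + 0.1563·61 + 0.1346·96 + 0.1104·47 = 82.6103
  x_2 = 0.1319·76 + 0.1926·31 + 1.0945·75 + 0.1122·61 + 0.1125·96 + 0.1754·47 = 123.9779
  x_3 = 0.1854·76 + 0.1171·31 + 0.1695·75 + 1.0663·61 + 0.1728·96 + 0.1954·47 = 121.2412
  x_4 = 0.1229·76 + 0.1186·31 + 0.0805·75 + 0.1546·61 + 1.1210·96 + 0.1768·47 = 144.4112
  x_5 = 0.0907·76 + 0.1632·31 + 0.1689·75 + 0.1075·61 + 0.0687·96 + 1.1648·47 = 92.5145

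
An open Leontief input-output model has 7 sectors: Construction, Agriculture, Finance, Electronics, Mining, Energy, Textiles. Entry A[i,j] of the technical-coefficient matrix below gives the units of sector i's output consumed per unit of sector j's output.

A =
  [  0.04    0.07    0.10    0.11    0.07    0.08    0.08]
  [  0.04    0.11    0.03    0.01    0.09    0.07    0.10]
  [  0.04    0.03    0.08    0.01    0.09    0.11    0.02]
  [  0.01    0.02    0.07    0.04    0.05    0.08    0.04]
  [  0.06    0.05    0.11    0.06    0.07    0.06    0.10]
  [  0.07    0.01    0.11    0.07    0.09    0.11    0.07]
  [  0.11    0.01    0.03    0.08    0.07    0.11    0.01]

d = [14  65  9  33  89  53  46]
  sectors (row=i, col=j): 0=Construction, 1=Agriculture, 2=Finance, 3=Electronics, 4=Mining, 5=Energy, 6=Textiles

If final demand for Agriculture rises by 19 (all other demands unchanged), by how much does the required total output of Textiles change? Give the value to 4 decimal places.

0.7430

Form M = I − A:
  [  0.96   -0.07   -0.10   -0.11   -0.07   -0.08   -0.08]
  [ -0.04    0.89   -0.03   -0.01   -0.09   -0.07   -0.10]
  [ -0.04   -0.03    0.92   -0.01   -0.09   -0.11   -0.02]
  [ -0.01   -0.02   -0.07    0.96   -0.05   -0.08   -0.04]
  [ -0.06   -0.05   -0.11   -0.06    0.93   -0.06   -0.10]
  [ -0.07   -0.01   -0.11   -0.07   -0.09    0.89   -0.07]
  [ -0.11   -0.01   -0.03   -0.08   -0.07   -0.11    0.99]
Leontief inverse L = M⁻¹:
  [  1.0921    0.1070    0.1764    0.1608    0.1449    0.1694    0.1357]
  [  0.0900    1.1471    0.0922    0.0562    0.1552    0.1442    0.1531]
  [  0.0797    0.0568    1.1417    0.0489    0.1464    0.1750    0.0644]
  [  0.0414    0.0388    0.1165    1.0695    0.0939    0.1325    0.0717]
  [  0.1114    0.0848    0.1819    0.1100    1.1407    0.1446    0.1511]
  [  0.1230    0.0430    0.1913    0.1246    0.1641    1.1993    0.1246]
  [  0.1496    0.0391    0.0987    0.1280    0.1286    0.1798    1.0590]
Total output x = L · d:
  x_0 = 1.0921·14 + 0.1070·65 + 0.1764·9 + 0.1608·33 + 0.1449·89 + 0.1694·53 + 0.1357·46 = 57.2576
  x_1 = 0.0900·14 + 1.1471·65 + 0.0922·9 + 0.0562·33 + 0.1552·89 + 0.1442·53 + 0.1531·46 = 107.0048
  x_2 = 0.0797·14 + 0.0568·65 + 1.1417·9 + 0.0489·33 + 0.1464·89 + 0.1750·53 + 0.0644·46 = 41.9579
  x_3 = 0.0414·14 + 0.0388·65 + 0.1165·9 + 1.0695·33 + 0.0939·89 + 0.1325·53 + 0.0717·46 = 58.1159
  x_4 = 0.1114·14 + 0.0848·65 + 0.1819·9 + 0.1100·33 + 1.1407·89 + 0.1446·53 + 0.1511·46 = 128.4800
  x_5 = 0.1230·14 + 0.0430·65 + 0.1913·9 + 0.1246·33 + 0.1641·89 + 1.1993·53 + 0.1246·46 = 94.2528
  x_6 = 0.1496·14 + 0.0391·65 + 0.0987·9 + 0.1280·33 + 0.1286·89 + 0.1798·53 + 1.0590·46 = 79.4321
Δx_6 = L[6,1] · Δd_1 = 0.0391 · 19 = 0.7430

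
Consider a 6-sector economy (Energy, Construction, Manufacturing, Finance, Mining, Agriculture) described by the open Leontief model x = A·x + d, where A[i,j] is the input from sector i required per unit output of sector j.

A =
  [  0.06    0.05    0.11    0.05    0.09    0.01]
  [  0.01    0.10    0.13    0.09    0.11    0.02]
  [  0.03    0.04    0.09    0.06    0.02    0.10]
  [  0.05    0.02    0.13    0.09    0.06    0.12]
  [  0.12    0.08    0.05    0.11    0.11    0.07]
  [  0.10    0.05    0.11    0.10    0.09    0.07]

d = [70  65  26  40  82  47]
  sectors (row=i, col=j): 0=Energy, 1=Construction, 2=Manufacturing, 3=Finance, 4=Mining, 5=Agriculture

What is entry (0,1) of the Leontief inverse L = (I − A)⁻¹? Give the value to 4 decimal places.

Form M = I − A:
  [  0.94   -0.05   -0.11   -0.05   -0.09   -0.01]
  [ -0.01    0.90   -0.13   -0.09   -0.11   -0.02]
  [ -0.03   -0.04    0.91   -0.06   -0.02   -0.10]
  [ -0.05   -0.02   -0.13    0.91   -0.06   -0.12]
  [ -0.12   -0.08   -0.05   -0.11    0.89   -0.07]
  [ -0.10   -0.05   -0.11   -0.10   -0.09    0.93]
Leontief inverse L = M⁻¹:
  [  1.0995    0.0866    0.1744    0.1034    0.1385    0.0562]
  [  0.0581    1.1472    0.2131    0.1604    0.1715    0.0818]
  [  0.0671    0.0712    1.1540    0.1105    0.0637    0.1454]
  [  0.1042    0.0621    0.2160    1.1598    0.1199    0.1844]
  [  0.1825    0.1343    0.1503    0.1918    1.1886    0.1352]
  [  0.1581    0.0991    0.2045    0.1761    0.1596    1.1358]
Total output x = L · d:
  x_0 = 1.0995·70 + 0.0866·65 + 0.1744·26 + 0.1034·40 + 0.1385·82 + 0.0562·47 = 105.2550
  x_1 = 0.0581·70 + 1.1472·65 + 0.2131·26 + 0.1604·40 + 0.1715·82 + 0.0818·47 = 108.5083
  x_2 = 0.0671·70 + 0.0712·65 + 1.1540·26 + 0.1105·40 + 0.0637·82 + 0.1454·47 = 55.8015
  x_3 = 0.1042·70 + 0.0621·65 + 0.2160·26 + 1.1598·40 + 0.1199·82 + 0.1844·47 = 81.8262
  x_4 = 0.1825·70 + 0.1343·65 + 0.1503·26 + 0.1918·40 + 1.1886·82 + 0.1352·47 = 136.9054
  x_5 = 0.1581·70 + 0.0991·65 + 0.2045·26 + 0.1761·40 + 0.1596·82 + 1.1358·47 = 96.3368

L[0,1] = 0.0866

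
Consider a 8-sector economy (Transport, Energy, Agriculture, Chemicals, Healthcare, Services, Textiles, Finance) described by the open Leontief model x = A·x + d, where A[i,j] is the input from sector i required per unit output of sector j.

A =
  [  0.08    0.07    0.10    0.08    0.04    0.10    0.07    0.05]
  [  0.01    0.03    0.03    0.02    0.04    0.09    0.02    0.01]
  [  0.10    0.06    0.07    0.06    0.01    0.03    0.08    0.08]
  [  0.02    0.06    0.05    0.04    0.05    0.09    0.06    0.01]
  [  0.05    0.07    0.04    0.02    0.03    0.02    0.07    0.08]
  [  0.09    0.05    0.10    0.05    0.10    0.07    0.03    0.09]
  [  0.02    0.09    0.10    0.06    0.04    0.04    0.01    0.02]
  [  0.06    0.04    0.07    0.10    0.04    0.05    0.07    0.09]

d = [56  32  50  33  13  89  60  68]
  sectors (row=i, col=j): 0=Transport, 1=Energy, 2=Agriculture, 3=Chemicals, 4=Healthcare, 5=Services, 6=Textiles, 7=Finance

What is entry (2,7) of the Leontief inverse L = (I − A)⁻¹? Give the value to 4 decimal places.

Form M = I − A:
  [  0.92   -0.07   -0.10   -0.08   -0.04   -0.10   -0.07   -0.05]
  [ -0.01    0.97   -0.03   -0.02   -0.04   -0.09   -0.02   -0.01]
  [ -0.10   -0.06    0.93   -0.06   -0.01   -0.03   -0.08   -0.08]
  [ -0.02   -0.06   -0.05    0.96   -0.05   -0.09   -0.06   -0.01]
  [ -0.05   -0.07   -0.04   -0.02    0.97   -0.02   -0.07   -0.08]
  [ -0.09   -0.05   -0.10   -0.05   -0.10    0.93   -0.03   -0.09]
  [ -0.02   -0.09   -0.10   -0.06   -0.04   -0.04    0.99   -0.02]
  [ -0.06   -0.04   -0.07   -0.10   -0.04   -0.05   -0.07    0.91]
Leontief inverse L = M⁻¹:
  [  1.1418    0.1331    0.1780    0.1388    0.0885    0.1680    0.1252    0.1085]
  [  0.0377    1.0564    0.0632    0.0431    0.0634    0.1177    0.0425    0.0379]
  [  0.1493    0.1129    1.1356    0.1124    0.0478    0.0877    0.1264    0.1262]
  [  0.0575    0.0998    0.0982    1.0739    0.0821    0.1312    0.0922    0.0469]
  [  0.0854    0.1092    0.0879    0.0587    1.0583    0.0617    0.1038    0.1157]
  [  0.1534    0.1123    0.1754    0.1097    0.1453    1.1341    0.0894    0.1532]
  [  0.0569    0.1271    0.1434    0.0931    0.0676    0.0814    1.0451    0.0551]
  [  0.1113    0.0956    0.1372    0.1535    0.0810    0.1087    0.1198    1.1403]
Total output x = L · d:
  x_0 = 1.1418·56 + 0.1331·32 + 0.1780·50 + 0.1388·33 + 0.0885·13 + 0.1680·89 + 0.1252·60 + 0.1085·68 = 112.6763
  x_1 = 0.0377·56 + 1.0564·32 + 0.0632·50 + 0.0431·33 + 0.0634·13 + 0.1177·89 + 0.0425·60 + 0.0379·68 = 56.9229
  x_2 = 0.1493·56 + 0.1129·32 + 1.1356·50 + 0.1124·33 + 0.0478·13 + 0.0877·89 + 0.1264·60 + 0.1262·68 = 97.0446
  x_3 = 0.0575·56 + 0.0998·32 + 0.0982·50 + 1.0739·33 + 0.0821·13 + 0.1312·89 + 0.0922·60 + 0.0469·68 = 68.2251
  x_4 = 0.0854·56 + 0.1092·32 + 0.0879·50 + 0.0587·33 + 1.0583·13 + 0.0617·89 + 0.1038·60 + 0.1157·68 = 47.9460
  x_5 = 0.1534·56 + 0.1123·32 + 0.1754·50 + 0.1097·33 + 0.1453·13 + 1.1341·89 + 0.0894·60 + 0.1532·68 = 143.1832
  x_6 = 0.0569·56 + 0.1271·32 + 0.1434·50 + 0.0931·33 + 0.0676·13 + 0.0814·89 + 1.0451·60 + 0.0551·68 = 92.0740
  x_7 = 0.1113·56 + 0.0956·32 + 0.1372·50 + 0.1535·33 + 0.0810·13 + 0.1087·89 + 0.1198·60 + 1.1403·68 = 116.6762

L[2,7] = 0.1262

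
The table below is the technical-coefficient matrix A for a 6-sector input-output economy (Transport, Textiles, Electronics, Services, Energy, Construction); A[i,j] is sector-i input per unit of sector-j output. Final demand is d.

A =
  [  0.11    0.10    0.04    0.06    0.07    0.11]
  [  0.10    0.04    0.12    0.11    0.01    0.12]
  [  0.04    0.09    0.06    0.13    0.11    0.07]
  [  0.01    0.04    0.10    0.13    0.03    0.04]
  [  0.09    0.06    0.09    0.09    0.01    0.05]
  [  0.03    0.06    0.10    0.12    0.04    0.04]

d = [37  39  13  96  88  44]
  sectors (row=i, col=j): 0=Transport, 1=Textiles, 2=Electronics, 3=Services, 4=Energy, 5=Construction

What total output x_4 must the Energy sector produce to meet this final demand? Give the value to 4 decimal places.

Form M = I − A:
  [  0.89   -0.10   -0.04   -0.06   -0.07   -0.11]
  [ -0.10    0.96   -0.12   -0.11   -0.01   -0.12]
  [ -0.04   -0.09    0.94   -0.13   -0.11   -0.07]
  [ -0.01   -0.04   -0.10    0.87   -0.03   -0.04]
  [ -0.09   -0.06   -0.09   -0.09    0.99   -0.05]
  [ -0.03   -0.06   -0.10   -0.12   -0.04    0.96]
Leontief inverse L = M⁻¹:
  [  1.1648    0.1560    0.1145    0.1523    0.1083    0.1733]
  [  0.1462    1.0985    0.1932    0.2085    0.0565    0.1798]
  [  0.0888    0.1425    1.1375    0.2269    0.1462    0.1280]
  [  0.0378    0.0770    0.1534    1.2017    0.0601    0.0783]
  [  0.1295    0.1059    0.1475    0.1664    1.0458    0.1002]
  [  0.0649    0.1024    0.1595    0.1986    0.0732    1.0856]
Total output x = L · d:
  x_0 = 1.1648·37 + 0.1560·39 + 0.1145·13 + 0.1523·96 + 0.1083·88 + 0.1733·44 = 82.4388
  x_1 = 0.1462·37 + 1.0985·39 + 0.1932·13 + 0.2085·96 + 0.0565·88 + 0.1798·44 = 83.6543
  x_2 = 0.0888·37 + 0.1425·39 + 1.1375·13 + 0.2269·96 + 0.1462·88 + 0.1280·44 = 63.9046
  x_3 = 0.0378·37 + 0.0770·39 + 0.1534·13 + 1.2017·96 + 0.0601·88 + 0.0783·44 = 130.4923
  x_4 = 0.1295·37 + 0.1059·39 + 0.1475·13 + 0.1664·96 + 1.0458·88 + 0.1002·44 = 123.2541
  x_5 = 0.0649·37 + 0.1024·39 + 0.1595·13 + 0.1986·96 + 0.0732·88 + 1.0856·44 = 81.7418

123.2541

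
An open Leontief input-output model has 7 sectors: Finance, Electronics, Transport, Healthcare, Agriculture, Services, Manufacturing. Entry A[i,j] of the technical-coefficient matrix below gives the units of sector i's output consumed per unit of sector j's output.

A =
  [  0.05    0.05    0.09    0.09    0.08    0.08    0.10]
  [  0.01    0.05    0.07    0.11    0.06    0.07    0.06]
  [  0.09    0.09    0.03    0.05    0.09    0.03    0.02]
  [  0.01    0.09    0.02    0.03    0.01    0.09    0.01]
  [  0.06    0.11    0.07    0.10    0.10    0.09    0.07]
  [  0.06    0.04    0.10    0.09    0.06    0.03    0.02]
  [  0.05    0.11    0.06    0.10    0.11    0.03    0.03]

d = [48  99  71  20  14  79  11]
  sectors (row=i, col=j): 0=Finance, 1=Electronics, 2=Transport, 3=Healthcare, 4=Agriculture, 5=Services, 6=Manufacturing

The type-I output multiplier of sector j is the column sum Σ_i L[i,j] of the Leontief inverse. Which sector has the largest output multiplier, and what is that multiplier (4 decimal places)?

Healthcare (2.0094)

Form M = I − A:
  [  0.95   -0.05   -0.09   -0.09   -0.08   -0.08   -0.10]
  [ -0.01    0.95   -0.07   -0.11   -0.06   -0.07   -0.06]
  [ -0.09   -0.09    0.97   -0.05   -0.09   -0.03   -0.02]
  [ -0.01   -0.09   -0.02    0.97   -0.01   -0.09   -0.01]
  [ -0.06   -0.11   -0.07   -0.10    0.90   -0.09   -0.07]
  [ -0.06   -0.04   -0.10   -0.09   -0.06    0.97   -0.02]
  [ -0.05   -0.11   -0.06   -0.10   -0.11   -0.03    0.97]
Leontief inverse L = M⁻¹:
  [  1.0951    0.1264    0.1476    0.1660    0.1485    0.1375    0.1390]
  [  0.0429    1.1089    0.1126    0.1665    0.1092    0.1153    0.0873]
  [  0.1216    0.1452    1.0769    0.1110    0.1416    0.0790    0.0567]
  [  0.0284    0.1198    0.0497    1.0673    0.0384    0.1160    0.0275]
  [  0.1069    0.1920    0.1356    0.1861    1.1736    0.1566    0.1155]
  [  0.0931    0.0952    0.1401    0.1426    0.1079    1.0746    0.0498]
  [  0.0868    0.1783    0.1118    0.1698    0.1692    0.0880    1.0690]
Total output x = L · d:
  x_0 = 1.0951·48 + 0.1264·99 + 0.1476·71 + 0.1660·20 + 0.1485·14 + 0.1375·79 + 0.1390·11 = 93.3521
  x_1 = 0.0429·48 + 1.1089·99 + 0.1126·71 + 0.1665·20 + 0.1092·14 + 0.1153·79 + 0.0873·11 = 134.7683
  x_2 = 0.1216·48 + 0.1452·99 + 1.0769·71 + 0.1110·20 + 0.1416·14 + 0.0790·79 + 0.0567·11 = 107.7427
  x_3 = 0.0284·48 + 0.1198·99 + 0.0497·71 + 1.0673·20 + 0.0384·14 + 0.1160·79 + 0.0275·11 = 48.1065
  x_4 = 0.1069·48 + 0.1920·99 + 0.1356·71 + 0.1861·20 + 1.1736·14 + 0.1566·79 + 0.1155·11 = 67.5585
  x_5 = 0.0931·48 + 0.0952·99 + 0.1401·71 + 0.1426·20 + 0.1079·14 + 1.0746·79 + 0.0498·11 = 113.6432
  x_6 = 0.0868·48 + 0.1783·99 + 0.1118·71 + 0.1698·20 + 0.1692·14 + 0.0880·79 + 1.0690·11 = 54.2351
Output multipliers (column sums of L):
  Finance: 1.5748
  Electronics: 1.9659
  Transport: 1.7744
  Healthcare: 2.0094
  Agriculture: 1.8885
  Services: 1.7670
  Manufacturing: 1.5449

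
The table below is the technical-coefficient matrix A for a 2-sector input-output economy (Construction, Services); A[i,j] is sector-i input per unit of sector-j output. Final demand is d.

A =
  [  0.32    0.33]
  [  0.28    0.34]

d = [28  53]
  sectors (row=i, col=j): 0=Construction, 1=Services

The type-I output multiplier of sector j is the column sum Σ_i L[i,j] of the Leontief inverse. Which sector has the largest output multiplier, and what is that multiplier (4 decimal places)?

Services (2.8339)

Form M = I − A:
  [  0.68   -0.33]
  [ -0.28    0.66]
Leontief inverse L = M⁻¹:
  [  1.8519    0.9259]
  [  0.7856    1.9080]
Total output x = L · d:
  x_0 = 1.8519·28 + 0.9259·53 = 100.9259
  x_1 = 0.7856·28 + 1.9080·53 = 123.1201
Output multipliers (column sums of L):
  Construction: 2.6375
  Services: 2.8339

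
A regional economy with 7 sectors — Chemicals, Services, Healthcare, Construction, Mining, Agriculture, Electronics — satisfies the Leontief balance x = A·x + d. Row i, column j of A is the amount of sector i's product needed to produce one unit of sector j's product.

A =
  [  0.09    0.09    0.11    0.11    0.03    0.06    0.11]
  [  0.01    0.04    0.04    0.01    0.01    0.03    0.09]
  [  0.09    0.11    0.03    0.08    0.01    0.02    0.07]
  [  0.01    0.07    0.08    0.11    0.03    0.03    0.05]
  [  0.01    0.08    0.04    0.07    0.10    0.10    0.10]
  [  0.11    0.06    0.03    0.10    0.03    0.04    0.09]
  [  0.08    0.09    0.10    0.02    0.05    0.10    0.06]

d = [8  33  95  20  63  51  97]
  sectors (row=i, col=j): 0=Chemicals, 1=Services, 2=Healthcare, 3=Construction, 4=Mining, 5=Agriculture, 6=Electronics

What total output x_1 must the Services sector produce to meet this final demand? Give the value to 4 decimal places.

Form M = I − A:
  [  0.91   -0.09   -0.11   -0.11   -0.03   -0.06   -0.11]
  [ -0.01    0.96   -0.04   -0.01   -0.01   -0.03   -0.09]
  [ -0.09   -0.11    0.97   -0.08   -0.01   -0.02   -0.07]
  [ -0.01   -0.07   -0.08    0.89   -0.03   -0.03   -0.05]
  [ -0.01   -0.08   -0.04   -0.07    0.90   -0.10   -0.10]
  [ -0.11   -0.06   -0.03   -0.10   -0.03    0.96   -0.09]
  [ -0.08   -0.09   -0.10   -0.02   -0.05   -0.10    0.94]
Leontief inverse L = M⁻¹:
  [  1.1517    0.1720    0.1786    0.1823    0.0628    0.1133    0.1918]
  [  0.0360    1.0716    0.0661    0.0330    0.0234    0.0532    0.1211]
  [  0.1280    0.1627    1.0786    0.1262    0.0311    0.0559    0.1263]
  [  0.0421    0.1188    0.1188    1.1537    0.0499    0.0602    0.0976]
  [  0.0575    0.1449    0.0918    0.1268    1.1343    0.1498    0.1692]
  [  0.1571    0.1235    0.0879    0.1586    0.0576    1.0843    0.1551]
  [  0.1358    0.1579    0.1530    0.0803    0.0784    0.1453    1.1328]
Total output x = L · d:
  x_0 = 1.1517·8 + 0.1720·33 + 0.1786·95 + 0.1823·20 + 0.0628·63 + 0.1133·51 + 0.1918·97 = 63.8387
  x_1 = 0.0360·8 + 1.0716·33 + 0.0661·95 + 0.0330·20 + 0.0234·63 + 0.0532·51 + 0.1211·97 = 58.5254
  x_2 = 0.1280·8 + 0.1627·33 + 1.0786·95 + 0.1262·20 + 0.0311·63 + 0.0559·51 + 0.1263·97 = 128.4444
  x_3 = 0.0421·8 + 0.1188·33 + 0.1188·95 + 1.1537·20 + 0.0499·63 + 0.0602·51 + 0.0976·97 = 54.3027
  x_4 = 0.0575·8 + 0.1449·33 + 0.0918·95 + 0.1268·20 + 1.1343·63 + 0.1498·51 + 0.1692·97 = 112.0104
  x_5 = 0.1571·8 + 0.1235·33 + 0.0879·95 + 0.1586·20 + 0.0576·63 + 1.0843·51 + 0.1551·97 = 90.8311
  x_6 = 0.1358·8 + 0.1579·33 + 0.1530·95 + 0.0803·20 + 0.0784·63 + 0.1453·51 + 1.1328·97 = 144.6686

58.5254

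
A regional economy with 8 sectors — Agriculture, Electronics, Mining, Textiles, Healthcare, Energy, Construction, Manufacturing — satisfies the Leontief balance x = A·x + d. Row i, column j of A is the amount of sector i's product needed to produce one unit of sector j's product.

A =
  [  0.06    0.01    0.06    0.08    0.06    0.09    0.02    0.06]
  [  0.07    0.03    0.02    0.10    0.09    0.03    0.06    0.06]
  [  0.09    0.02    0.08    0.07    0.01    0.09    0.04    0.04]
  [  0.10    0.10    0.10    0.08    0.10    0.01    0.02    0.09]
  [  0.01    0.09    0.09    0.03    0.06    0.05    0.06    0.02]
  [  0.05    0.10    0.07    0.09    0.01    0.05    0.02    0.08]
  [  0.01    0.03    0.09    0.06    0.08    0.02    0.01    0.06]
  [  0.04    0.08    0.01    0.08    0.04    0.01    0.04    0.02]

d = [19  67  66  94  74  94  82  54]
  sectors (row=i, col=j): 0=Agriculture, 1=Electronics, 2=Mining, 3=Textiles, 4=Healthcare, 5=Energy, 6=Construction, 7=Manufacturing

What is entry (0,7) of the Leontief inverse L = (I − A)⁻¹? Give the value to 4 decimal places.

Form M = I − A:
  [  0.94   -0.01   -0.06   -0.08   -0.06   -0.09   -0.02   -0.06]
  [ -0.07    0.97   -0.02   -0.10   -0.09   -0.03   -0.06   -0.06]
  [ -0.09   -0.02    0.92   -0.07   -0.01   -0.09   -0.04   -0.04]
  [ -0.10   -0.10   -0.10    0.92   -0.10   -0.01   -0.02   -0.09]
  [ -0.01   -0.09   -0.09   -0.03    0.94   -0.05   -0.06   -0.02]
  [ -0.05   -0.10   -0.07   -0.09   -0.01    0.95   -0.02   -0.08]
  [ -0.01   -0.03   -0.09   -0.06   -0.08   -0.02    0.99   -0.06]
  [ -0.04   -0.08   -0.01   -0.08   -0.04   -0.01   -0.04    0.98]
Leontief inverse L = M⁻¹:
  [  1.1068    0.0607    0.1139    0.1393    0.1022    0.1265    0.0464    0.1042]
  [  0.1151    1.0812    0.0768    0.1591    0.1413    0.0644    0.0883    0.1045]
  [  0.1392    0.0656    1.1339    0.1315    0.0518    0.1291    0.0645    0.0864]
  [  0.1630    0.1597    0.1680    1.1590    0.1627    0.0600    0.0601    0.1449]
  [  0.0515    0.1304    0.1385    0.0841    1.1008    0.0834    0.0870    0.0591]
  [  0.1039    0.1494    0.1219    0.1571    0.0602    1.0860    0.0500    0.1279]
  [  0.0480    0.0695    0.1333    0.1059    0.1149    0.0493    1.0345    0.0921]
  [  0.0744    0.1141    0.0485    0.1240    0.0797    0.0331    0.0609    1.0534]
Total output x = L · d:
  x_0 = 1.1068·19 + 0.0607·67 + 0.1139·66 + 0.1393·94 + 0.1022·74 + 0.1265·94 + 0.0464·82 + 0.1042·54 = 74.5944
  x_1 = 0.1151·19 + 1.0812·67 + 0.0768·66 + 0.1591·94 + 0.1413·74 + 0.0644·94 + 0.0883·82 + 0.1045·54 = 124.0412
  x_2 = 0.1392·19 + 0.0656·67 + 1.1339·66 + 0.1315·94 + 0.0518·74 + 0.1291·94 + 0.0645·82 + 0.0864·54 = 120.1629
  x_3 = 0.1630·19 + 0.1597·67 + 0.1680·66 + 1.1590·94 + 0.1627·74 + 0.0600·94 + 0.0601·82 + 0.1449·54 = 164.2610
  x_4 = 0.0515·19 + 0.1304·67 + 0.1385·66 + 0.0841·94 + 1.1008·74 + 0.0834·94 + 0.0870·82 + 0.0591·54 = 126.3839
  x_5 = 0.1039·19 + 0.1494·67 + 0.1219·66 + 0.1571·94 + 0.0602·74 + 1.0860·94 + 0.0500·82 + 0.1279·54 = 152.3399
  x_6 = 0.0480·19 + 0.0695·67 + 0.1333·66 + 0.1059·94 + 0.1149·74 + 0.0493·94 + 1.0345·82 + 0.0921·54 = 127.2565
  x_7 = 0.0744·19 + 0.1141·67 + 0.0485·66 + 0.1240·94 + 0.0797·74 + 0.0331·94 + 0.0609·82 + 1.0534·54 = 94.8149

L[0,7] = 0.1042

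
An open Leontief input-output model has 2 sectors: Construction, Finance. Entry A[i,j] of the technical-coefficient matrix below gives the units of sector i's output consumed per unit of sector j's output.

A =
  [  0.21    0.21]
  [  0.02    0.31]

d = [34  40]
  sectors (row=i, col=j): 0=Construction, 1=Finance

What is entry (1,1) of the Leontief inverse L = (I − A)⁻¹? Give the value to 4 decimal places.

Form M = I − A:
  [  0.79   -0.21]
  [ -0.02    0.69]
Leontief inverse L = M⁻¹:
  [  1.2757    0.3882]
  [  0.0370    1.4605]
Total output x = L · d:
  x_0 = 1.2757·34 + 0.3882·40 = 58.9018
  x_1 = 0.0370·34 + 1.4605·40 = 59.6783

L[1,1] = 1.4605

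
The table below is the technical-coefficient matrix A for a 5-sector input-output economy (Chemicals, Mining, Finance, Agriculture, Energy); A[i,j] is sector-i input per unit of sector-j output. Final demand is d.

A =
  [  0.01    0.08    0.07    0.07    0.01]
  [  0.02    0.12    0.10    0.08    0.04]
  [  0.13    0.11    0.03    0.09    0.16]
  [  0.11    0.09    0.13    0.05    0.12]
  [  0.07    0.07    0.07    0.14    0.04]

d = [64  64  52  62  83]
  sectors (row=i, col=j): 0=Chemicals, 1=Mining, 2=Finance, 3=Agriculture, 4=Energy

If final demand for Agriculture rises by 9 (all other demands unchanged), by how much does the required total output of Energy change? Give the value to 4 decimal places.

1.7386

Form M = I − A:
  [  0.99   -0.08   -0.07   -0.07   -0.01]
  [ -0.02    0.88   -0.10   -0.08   -0.04]
  [ -0.13   -0.11    0.97   -0.09   -0.16]
  [ -0.11   -0.09   -0.13    0.95   -0.12]
  [ -0.07   -0.07   -0.07   -0.14    0.96]
Leontief inverse L = M⁻¹:
  [  1.0412    0.1221    0.1050    0.1038    0.0464]
  [  0.0648    1.1819    0.1508    0.1321    0.0916]
  [  0.1818    0.1880    1.1010    0.1651    0.2139]
  [  0.1665    0.1687    0.1932    1.1241    0.1815]
  [  0.1182    0.1334    0.1271    0.1932    1.0938]
Total output x = L · d:
  x_0 = 1.0412·64 + 0.1221·64 + 0.1050·52 + 0.1038·62 + 0.0464·83 = 90.1921
  x_1 = 0.0648·64 + 1.1819·64 + 0.1508·52 + 0.1321·62 + 0.0916·83 = 103.4250
  x_2 = 0.1818·64 + 0.1880·64 + 1.1010·52 + 0.1651·62 + 0.2139·83 = 108.9075
  x_3 = 0.1665·64 + 0.1687·64 + 0.1932·52 + 1.1241·62 + 0.1815·83 = 116.2568
  x_4 = 0.1182·64 + 0.1334·64 + 0.1271·52 + 0.1932·62 + 1.0938·83 = 125.4715
Δx_4 = L[4,3] · Δd_3 = 0.1932 · 9 = 1.7386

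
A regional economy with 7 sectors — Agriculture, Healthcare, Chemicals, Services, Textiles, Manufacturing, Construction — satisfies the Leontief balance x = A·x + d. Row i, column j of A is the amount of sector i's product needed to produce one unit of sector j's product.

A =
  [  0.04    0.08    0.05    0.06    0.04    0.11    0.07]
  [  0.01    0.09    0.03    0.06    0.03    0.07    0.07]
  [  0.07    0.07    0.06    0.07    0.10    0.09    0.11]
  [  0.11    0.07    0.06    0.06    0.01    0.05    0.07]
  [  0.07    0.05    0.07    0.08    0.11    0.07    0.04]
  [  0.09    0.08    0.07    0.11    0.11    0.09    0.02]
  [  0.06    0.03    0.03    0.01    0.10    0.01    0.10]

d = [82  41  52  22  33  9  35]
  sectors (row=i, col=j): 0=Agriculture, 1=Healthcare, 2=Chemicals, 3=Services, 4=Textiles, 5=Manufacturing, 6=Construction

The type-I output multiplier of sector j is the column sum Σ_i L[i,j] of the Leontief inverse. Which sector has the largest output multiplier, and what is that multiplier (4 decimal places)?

Form M = I − A:
  [  0.96   -0.08   -0.05   -0.06   -0.04   -0.11   -0.07]
  [ -0.01    0.91   -0.03   -0.06   -0.03   -0.07   -0.07]
  [ -0.07   -0.07    0.94   -0.07   -0.10   -0.09   -0.11]
  [ -0.11   -0.07   -0.06    0.94   -0.01   -0.05   -0.07]
  [ -0.07   -0.05   -0.07   -0.08    0.89   -0.07   -0.04]
  [ -0.09   -0.08   -0.07   -0.11   -0.11    0.91   -0.02]
  [ -0.06   -0.03   -0.03   -0.01   -0.10   -0.01    0.90]
Leontief inverse L = M⁻¹:
  [  1.0939    0.1365    0.0938    0.1150    0.1002    0.1674    0.1243]
  [  0.0511    1.1338    0.0629    0.1011    0.0753    0.1122    0.1136]
  [  0.1377    0.1382    1.1152    0.1365    0.1778    0.1607    0.1799]
  [  0.1578    0.1236    0.0995    1.1082    0.0620    0.1055    0.1253]
  [  0.1309    0.1115    0.1204    0.1415    1.1764    0.1357    0.0999]
  [  0.1603    0.1537    0.1285    0.1828    0.1832    1.1679    0.0884]
  [  0.0973    0.0670    0.0614    0.0456    0.1485    0.0495    1.1426]
Total output x = L · d:
  x_0 = 1.0939·82 + 0.1365·41 + 0.0938·52 + 0.1150·22 + 0.1002·33 + 0.1674·9 + 0.1243·35 = 111.8657
  x_1 = 0.0511·82 + 1.1338·41 + 0.0629·52 + 0.1011·22 + 0.0753·33 + 0.1122·9 + 0.1136·35 = 63.6407
  x_2 = 0.1377·82 + 0.1382·41 + 1.1152·52 + 0.1365·22 + 0.1778·33 + 0.1607·9 + 0.1799·35 = 91.5578
  x_3 = 0.1578·82 + 0.1236·41 + 0.0995·52 + 1.1082·22 + 0.0620·33 + 0.1055·9 + 0.1253·35 = 54.9408
  x_4 = 0.1309·82 + 0.1115·41 + 0.1204·52 + 0.1415·22 + 1.1764·33 + 0.1357·9 + 0.0999·35 = 68.2176
  x_5 = 0.1603·82 + 0.1537·41 + 0.1285·52 + 0.1828·22 + 0.1832·33 + 1.1679·9 + 0.0884·35 = 49.8032
  x_6 = 0.0973·82 + 0.0670·41 + 0.0614·52 + 0.0456·22 + 0.1485·33 + 0.0495·9 + 1.1426·35 = 60.2634
Output multipliers (column sums of L):
  Agriculture: 1.8289
  Healthcare: 1.8643
  Chemicals: 1.6819
  Services: 1.8307
  Textiles: 1.9234
  Manufacturing: 1.8989
  Construction: 1.8740

Textiles (1.9234)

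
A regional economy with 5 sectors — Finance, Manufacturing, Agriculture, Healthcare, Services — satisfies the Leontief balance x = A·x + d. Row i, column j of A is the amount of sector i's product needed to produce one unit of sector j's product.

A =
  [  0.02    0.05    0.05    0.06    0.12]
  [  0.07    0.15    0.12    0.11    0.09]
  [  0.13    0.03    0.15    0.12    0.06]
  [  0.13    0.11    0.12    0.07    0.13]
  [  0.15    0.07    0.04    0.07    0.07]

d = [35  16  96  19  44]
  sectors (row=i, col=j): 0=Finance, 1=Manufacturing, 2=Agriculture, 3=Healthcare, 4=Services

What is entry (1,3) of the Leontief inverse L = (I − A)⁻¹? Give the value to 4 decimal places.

L[1,3] = 0.1996

Form M = I − A:
  [  0.98   -0.05   -0.05   -0.06   -0.12]
  [ -0.07    0.85   -0.12   -0.11   -0.09]
  [ -0.13   -0.03    0.85   -0.12   -0.06]
  [ -0.13   -0.11   -0.12    0.93   -0.13]
  [ -0.15   -0.07   -0.04   -0.07    0.93]
Leontief inverse L = M⁻¹:
  [  1.0806    0.0949    0.1000    0.1066    0.1700]
  [  0.1723    1.2354    0.2214    0.1996    0.1840]
  [  0.2189    0.0938    1.2370    0.1957    0.1445]
  [  0.2296    0.1892    0.2141    1.1569    0.2235]
  [  0.2140    0.1266    0.1021    0.1277    1.1396]
Total output x = L · d:
  x_0 = 1.0806·35 + 0.0949·16 + 0.1000·96 + 0.1066·19 + 0.1700·44 = 58.4467
  x_1 = 0.1723·35 + 1.2354·16 + 0.2214·96 + 0.1996·19 + 0.1840·44 = 58.9365
  x_2 = 0.2189·35 + 0.0938·16 + 1.2370·96 + 0.1957·19 + 0.1445·44 = 137.9883
  x_3 = 0.2296·35 + 0.1892·16 + 0.2141·96 + 1.1569·19 + 0.2235·44 = 63.4243
  x_4 = 0.2140·35 + 0.1266·16 + 0.1021·96 + 0.1277·19 + 1.1396·44 = 71.8836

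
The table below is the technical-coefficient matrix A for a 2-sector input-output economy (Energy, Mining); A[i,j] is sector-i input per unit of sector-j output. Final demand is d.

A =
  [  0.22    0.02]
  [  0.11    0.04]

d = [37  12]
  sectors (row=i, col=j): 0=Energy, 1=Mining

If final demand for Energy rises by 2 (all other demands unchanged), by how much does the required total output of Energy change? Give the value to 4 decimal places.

2.5717

Form M = I − A:
  [  0.78   -0.02]
  [ -0.11    0.96]
Leontief inverse L = M⁻¹:
  [  1.2858    0.0268]
  [  0.1473    1.0447]
Total output x = L · d:
  x_0 = 1.2858·37 + 0.0268·12 = 47.8971
  x_1 = 0.1473·37 + 1.0447·12 = 17.9882
Δx_0 = L[0,0] · Δd_0 = 1.2858 · 2 = 2.5717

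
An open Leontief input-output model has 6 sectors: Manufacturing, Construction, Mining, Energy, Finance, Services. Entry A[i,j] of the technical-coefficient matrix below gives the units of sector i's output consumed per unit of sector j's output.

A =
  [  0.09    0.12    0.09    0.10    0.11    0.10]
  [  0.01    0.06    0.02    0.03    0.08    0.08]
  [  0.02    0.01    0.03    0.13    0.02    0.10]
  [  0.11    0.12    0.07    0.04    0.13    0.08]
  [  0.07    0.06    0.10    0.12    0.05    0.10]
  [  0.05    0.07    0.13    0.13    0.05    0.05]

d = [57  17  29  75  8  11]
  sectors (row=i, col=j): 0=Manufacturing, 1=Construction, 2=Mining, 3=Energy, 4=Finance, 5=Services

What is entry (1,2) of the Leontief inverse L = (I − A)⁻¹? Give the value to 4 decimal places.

Form M = I − A:
  [  0.91   -0.12   -0.09   -0.10   -0.11   -0.10]
  [ -0.01    0.94   -0.02   -0.03   -0.08   -0.08]
  [ -0.02   -0.01    0.97   -0.13   -0.02   -0.10]
  [ -0.11   -0.12   -0.07    0.96   -0.13   -0.08]
  [ -0.07   -0.06   -0.10   -0.12    0.95   -0.10]
  [ -0.05   -0.07   -0.13   -0.13   -0.05    0.95]
Leontief inverse L = M⁻¹:
  [  1.1544    0.2014    0.1714    0.1999    0.1918    0.1935]
  [  0.0382    1.0955    0.0598    0.0771    0.1149    0.1211]
  [  0.0596    0.0575    1.0774    0.1822    0.0671    0.1469]
  [  0.1668    0.1926    0.1442    1.1323    0.2022    0.1656]
  [  0.1255    0.1283    0.1680    0.2036    1.1187    0.1766]
  [  0.1012    0.1323    0.1894    0.2068    0.1143    1.1238]
Total output x = L · d:
  x_0 = 1.1544·57 + 0.2014·17 + 0.1714·29 + 0.1999·75 + 0.1918·8 + 0.1935·11 = 92.8558
  x_1 = 0.0382·57 + 1.0955·17 + 0.0598·29 + 0.0771·75 + 0.1149·8 + 0.1211·11 = 30.5635
  x_2 = 0.0596·57 + 0.0575·17 + 1.0774·29 + 0.1822·75 + 0.0671·8 + 0.1469·11 = 51.4349
  x_3 = 0.1668·57 + 0.1926·17 + 0.1442·29 + 1.1323·75 + 0.2022·8 + 0.1656·11 = 105.3261
  x_4 = 0.1255·57 + 0.1283·17 + 0.1680·29 + 0.2036·75 + 1.1187·8 + 0.1766·11 = 40.3639
  x_5 = 0.1012·57 + 0.1323·17 + 0.1894·29 + 0.2068·75 + 0.1143·8 + 1.1238·11 = 42.2941

L[1,2] = 0.0598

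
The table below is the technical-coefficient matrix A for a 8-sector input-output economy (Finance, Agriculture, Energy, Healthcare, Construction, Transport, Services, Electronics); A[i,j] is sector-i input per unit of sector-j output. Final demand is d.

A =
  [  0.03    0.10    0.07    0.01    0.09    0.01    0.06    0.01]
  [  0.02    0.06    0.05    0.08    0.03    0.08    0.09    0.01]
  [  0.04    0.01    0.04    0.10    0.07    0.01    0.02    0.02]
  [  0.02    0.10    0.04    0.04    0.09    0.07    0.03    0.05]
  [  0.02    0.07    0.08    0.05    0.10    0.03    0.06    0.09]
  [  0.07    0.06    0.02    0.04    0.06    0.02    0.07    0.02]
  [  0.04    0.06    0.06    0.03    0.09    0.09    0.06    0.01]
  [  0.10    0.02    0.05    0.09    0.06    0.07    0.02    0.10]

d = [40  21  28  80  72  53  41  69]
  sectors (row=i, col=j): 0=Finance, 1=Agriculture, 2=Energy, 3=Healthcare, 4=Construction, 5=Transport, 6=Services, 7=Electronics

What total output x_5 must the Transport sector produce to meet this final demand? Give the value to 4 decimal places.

Form M = I − A:
  [  0.97   -0.10   -0.07   -0.01   -0.09   -0.01   -0.06   -0.01]
  [ -0.02    0.94   -0.05   -0.08   -0.03   -0.08   -0.09   -0.01]
  [ -0.04   -0.01    0.96   -0.10   -0.07   -0.01   -0.02   -0.02]
  [ -0.02   -0.10   -0.04    0.96   -0.09   -0.07   -0.03   -0.05]
  [ -0.02   -0.07   -0.08   -0.05    0.90   -0.03   -0.06   -0.09]
  [ -0.07   -0.06   -0.02   -0.04   -0.06    0.98   -0.07   -0.02]
  [ -0.04   -0.06   -0.06   -0.03   -0.09   -0.09    0.94   -0.01]
  [ -0.10   -0.02   -0.05   -0.09   -0.06   -0.07   -0.02    0.90]
Leontief inverse L = M⁻¹:
  [  1.0525    0.1381    0.1062    0.0487    0.1378    0.0421    0.0969    0.0341]
  [  0.0476    1.1049    0.0851    0.1178    0.0829    0.1168    0.1291    0.0336]
  [  0.0591    0.0459    1.0691    0.1288    0.1134    0.0353    0.0458    0.0447]
  [  0.0508    0.1456    0.0796    1.0846    0.1445    0.1076    0.0725    0.0818]
  [  0.0567    0.1191    0.1264    0.1028    1.1648    0.0734    0.1036    0.1297]
  [  0.0926    0.1008    0.0546    0.0717    0.1075    1.0512    0.1051    0.0426]
  [  0.0690    0.1058    0.0991    0.0706    0.1462    0.1238    1.1021    0.0377]
  [  0.1389    0.0751    0.0959    0.1376    0.1272    0.1094    0.0630    1.1391]
Total output x = L · d:
  x_0 = 1.0525·40 + 0.1381·21 + 0.1062·28 + 0.0487·80 + 0.1378·72 + 0.0421·53 + 0.0969·41 + 0.0341·69 = 70.3445
  x_1 = 0.0476·40 + 1.1049·21 + 0.0851·28 + 0.1178·80 + 0.0829·72 + 0.1168·53 + 0.1291·41 + 0.0336·69 = 56.6833
  x_2 = 0.0591·40 + 0.0459·21 + 1.0691·28 + 0.1288·80 + 0.1134·72 + 0.0353·53 + 0.0458·41 + 0.0447·69 = 58.5708
  x_3 = 0.0508·40 + 0.1456·21 + 0.0796·28 + 1.0846·80 + 0.1445·72 + 0.1076·53 + 0.0725·41 + 0.0818·69 = 118.8061
  x_4 = 0.0567·40 + 0.1191·21 + 0.1264·28 + 0.1028·80 + 1.1648·72 + 0.0734·53 + 0.1036·41 + 0.1297·69 = 117.4865
  x_5 = 0.0926·40 + 0.1008·21 + 0.0546·28 + 0.0717·80 + 0.1075·72 + 1.0512·53 + 0.1051·41 + 0.0426·69 = 83.7923
  x_6 = 0.0690·40 + 0.1058·21 + 0.0991·28 + 0.0706·80 + 0.1462·72 + 0.1238·53 + 1.1021·41 + 0.0377·69 = 78.2744
  x_7 = 0.1389·40 + 0.0751·21 + 0.0959·28 + 0.1376·80 + 0.1272·72 + 0.1094·53 + 0.0630·41 + 1.1391·69 = 116.9659

83.7923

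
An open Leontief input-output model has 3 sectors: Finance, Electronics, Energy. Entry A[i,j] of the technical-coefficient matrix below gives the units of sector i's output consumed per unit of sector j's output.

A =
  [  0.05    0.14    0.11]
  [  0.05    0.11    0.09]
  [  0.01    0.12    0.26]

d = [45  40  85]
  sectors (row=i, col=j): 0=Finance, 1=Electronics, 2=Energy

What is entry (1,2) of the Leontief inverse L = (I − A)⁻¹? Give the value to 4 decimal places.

L[1,2] = 0.1496

Form M = I − A:
  [  0.95   -0.14   -0.11]
  [ -0.05    0.89   -0.09]
  [ -0.01   -0.12    0.74]
Leontief inverse L = M⁻¹:
  [  1.0646    0.1920    0.1816]
  [  0.0623    1.1536    0.1496]
  [  0.0245    0.1897    1.3781]
Total output x = L · d:
  x_0 = 1.0646·45 + 0.1920·40 + 0.1816·85 = 71.0238
  x_1 = 0.0623·45 + 1.1536·40 + 0.1496·85 = 61.6576
  x_2 = 0.0245·45 + 0.1897·40 + 1.3781·85 = 125.8232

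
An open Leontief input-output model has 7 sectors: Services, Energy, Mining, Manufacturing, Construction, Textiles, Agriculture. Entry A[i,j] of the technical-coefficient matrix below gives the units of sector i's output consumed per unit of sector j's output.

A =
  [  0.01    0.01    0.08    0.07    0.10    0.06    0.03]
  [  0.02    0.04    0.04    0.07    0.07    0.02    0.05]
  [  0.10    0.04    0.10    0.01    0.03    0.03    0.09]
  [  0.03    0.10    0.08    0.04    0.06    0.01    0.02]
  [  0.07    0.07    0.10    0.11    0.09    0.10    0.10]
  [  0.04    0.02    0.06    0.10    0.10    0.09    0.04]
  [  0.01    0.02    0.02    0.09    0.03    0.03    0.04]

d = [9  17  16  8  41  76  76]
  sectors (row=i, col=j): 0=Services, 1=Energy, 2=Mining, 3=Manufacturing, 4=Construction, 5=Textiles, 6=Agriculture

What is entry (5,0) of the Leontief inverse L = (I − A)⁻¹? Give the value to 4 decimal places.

Form M = I − A:
  [  0.99   -0.01   -0.08   -0.07   -0.10   -0.06   -0.03]
  [ -0.02    0.96   -0.04   -0.07   -0.07   -0.02   -0.05]
  [ -0.10   -0.04    0.90   -0.01   -0.03   -0.03   -0.09]
  [ -0.03   -0.10   -0.08    0.96   -0.06   -0.01   -0.02]
  [ -0.07   -0.07   -0.10   -0.11    0.91   -0.10   -0.10]
  [ -0.04   -0.02   -0.06   -0.10   -0.10    0.91   -0.04]
  [ -0.01   -0.02   -0.02   -0.09   -0.03   -0.03    0.96]
Leontief inverse L = M⁻¹:
  [  1.0417    0.0416    0.1279    0.1126    0.1418    0.0929    0.0677]
  [  0.0424    1.0664    0.0767    0.1055    0.1036    0.0439    0.0789]
  [  0.1272    0.0634    1.1445    0.0519    0.0707    0.0600    0.1255]
  [  0.0561    0.1265    0.1205    1.0759    0.0964    0.0346    0.0535]
  [  0.1152    0.1184    0.1741    0.1822    1.1602    0.1506    0.1570]
  [  0.0751    0.0582    0.1172    0.1540    0.1537    1.1303    0.0827]
  [  0.0256    0.0414    0.0472    0.1158    0.0552    0.0464    1.0591]
Total output x = L · d:
  x_0 = 1.0417·9 + 0.0416·17 + 0.1279·16 + 0.1126·8 + 0.1418·41 + 0.0929·76 + 0.0677·76 = 31.0435
  x_1 = 0.0424·9 + 1.0664·17 + 0.0767·16 + 0.1055·8 + 0.1036·41 + 0.0439·76 + 0.0789·76 = 34.1612
  x_2 = 0.1272·9 + 0.0634·17 + 1.1445·16 + 0.0519·8 + 0.0707·41 + 0.0600·76 + 0.1255·76 = 37.9501
  x_3 = 0.0561·9 + 0.1265·17 + 0.1205·16 + 1.0759·8 + 0.0964·41 + 0.0346·76 + 0.0535·76 = 23.8421
  x_4 = 0.1152·9 + 0.1184·17 + 0.1741·16 + 0.1822·8 + 1.1602·41 + 0.1506·76 + 0.1570·76 = 78.2394
  x_5 = 0.0751·9 + 0.0582·17 + 0.1172·16 + 0.1540·8 + 0.1537·41 + 1.1303·76 + 0.0827·76 = 103.2594
  x_6 = 0.0256·9 + 0.0414·17 + 0.0472·16 + 0.1158·8 + 0.0552·41 + 0.0464·76 + 1.0591·76 = 88.8994

L[5,0] = 0.0751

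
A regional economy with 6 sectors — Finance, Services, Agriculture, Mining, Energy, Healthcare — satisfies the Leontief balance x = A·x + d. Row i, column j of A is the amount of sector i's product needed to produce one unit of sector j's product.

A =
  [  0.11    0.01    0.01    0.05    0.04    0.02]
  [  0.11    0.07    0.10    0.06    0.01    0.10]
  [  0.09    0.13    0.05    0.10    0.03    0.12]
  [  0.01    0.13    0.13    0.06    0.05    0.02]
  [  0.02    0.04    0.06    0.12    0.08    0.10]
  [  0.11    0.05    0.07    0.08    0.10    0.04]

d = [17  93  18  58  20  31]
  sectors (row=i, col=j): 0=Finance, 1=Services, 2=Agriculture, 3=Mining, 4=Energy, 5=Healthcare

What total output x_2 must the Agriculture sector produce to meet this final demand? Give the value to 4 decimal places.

57.0856

Form M = I − A:
  [  0.89   -0.01   -0.01   -0.05   -0.04   -0.02]
  [ -0.11    0.93   -0.10   -0.06   -0.01   -0.10]
  [ -0.09   -0.13    0.95   -0.10   -0.03   -0.12]
  [ -0.01   -0.13   -0.13    0.94   -0.05   -0.02]
  [ -0.02   -0.04   -0.06   -0.12    0.92   -0.10]
  [ -0.11   -0.05   -0.07   -0.08   -0.10    0.96]
Leontief inverse L = M⁻¹:
  [  1.1379    0.0322    0.0325    0.0769    0.0593    0.0389]
  [  0.1746    1.1241    0.1497    0.1154    0.0469    0.1467]
  [  0.1615    0.1929    1.1145    0.1636    0.0732    0.1738]
  [  0.0658    0.1899    0.1840    1.1156    0.0798    0.0757]
  [  0.0693    0.0980    0.1170    0.1779    1.1205    0.1467]
  [  0.1639    0.1023    0.1203    0.1383    0.1379    1.0880]
Total output x = L · d:
  x_0 = 1.1379·17 + 0.0322·93 + 0.0325·18 + 0.0769·58 + 0.0593·20 + 0.0389·31 = 29.7732
  x_1 = 0.1746·17 + 1.1241·93 + 0.1497·18 + 0.1154·58 + 0.0469·20 + 0.1467·31 = 122.3895
  x_2 = 0.1615·17 + 0.1929·93 + 1.1145·18 + 0.1636·58 + 0.0732·20 + 0.1738·31 = 57.0856
  x_3 = 0.0658·17 + 0.1899·93 + 0.1840·18 + 1.1156·58 + 0.0798·20 + 0.0757·31 = 90.7371
  x_4 = 0.0693·17 + 0.0980·93 + 0.1170·18 + 0.1779·58 + 1.1205·20 + 0.1467·31 = 49.6764
  x_5 = 0.1639·17 + 0.1023·93 + 0.1203·18 + 0.1383·58 + 0.1379·20 + 1.0880·31 = 58.9762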